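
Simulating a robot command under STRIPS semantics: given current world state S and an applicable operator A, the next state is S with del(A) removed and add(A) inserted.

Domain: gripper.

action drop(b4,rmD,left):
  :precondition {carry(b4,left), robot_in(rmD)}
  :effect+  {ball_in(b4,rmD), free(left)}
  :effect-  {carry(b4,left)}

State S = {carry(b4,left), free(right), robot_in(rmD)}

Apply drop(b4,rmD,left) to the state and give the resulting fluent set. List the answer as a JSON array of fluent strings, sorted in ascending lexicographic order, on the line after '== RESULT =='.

Compute (S \ del) ∪ add:
  pre ⊆ S: {carry(b4,left), robot_in(rmD)} ⊆ S  — applicable
  S \ del = {free(right), robot_in(rmD)}
  ∪ add   = {ball_in(b4,rmD), free(left), free(right), robot_in(rmD)}

== RESULT ==
["ball_in(b4,rmD)", "free(left)", "free(right)", "robot_in(rmD)"]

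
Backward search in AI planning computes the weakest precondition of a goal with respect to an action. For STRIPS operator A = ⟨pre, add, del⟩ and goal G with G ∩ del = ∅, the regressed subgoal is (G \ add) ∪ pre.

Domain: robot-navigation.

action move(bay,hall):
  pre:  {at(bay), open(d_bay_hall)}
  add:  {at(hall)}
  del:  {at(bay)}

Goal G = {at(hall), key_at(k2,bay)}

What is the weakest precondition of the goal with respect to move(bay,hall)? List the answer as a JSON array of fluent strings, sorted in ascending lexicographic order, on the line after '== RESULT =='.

Regress:
  G ∩ del = {}  (empty — regression defined)
  G \ add = {at(hall), key_at(k2,bay)} \ {at(hall)} = {key_at(k2,bay)}
  ∪ pre   = {key_at(k2,bay)} ∪ {at(bay), open(d_bay_hall)}
          = {at(bay), key_at(k2,bay), open(d_bay_hall)}

== RESULT ==
["at(bay)", "key_at(k2,bay)", "open(d_bay_hall)"]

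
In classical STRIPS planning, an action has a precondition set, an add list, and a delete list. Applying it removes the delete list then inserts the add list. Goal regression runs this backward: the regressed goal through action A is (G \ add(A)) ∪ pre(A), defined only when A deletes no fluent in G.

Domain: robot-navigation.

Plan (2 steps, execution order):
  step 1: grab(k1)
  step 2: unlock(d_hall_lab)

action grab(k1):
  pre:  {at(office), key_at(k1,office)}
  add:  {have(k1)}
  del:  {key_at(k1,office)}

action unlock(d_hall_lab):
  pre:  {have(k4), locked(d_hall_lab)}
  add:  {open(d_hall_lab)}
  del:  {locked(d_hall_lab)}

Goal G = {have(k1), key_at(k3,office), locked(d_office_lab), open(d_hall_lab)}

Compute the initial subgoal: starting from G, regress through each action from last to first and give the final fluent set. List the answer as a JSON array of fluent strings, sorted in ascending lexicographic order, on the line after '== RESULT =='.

Work backward from the goal:
  through step 2 (unlock(d_hall_lab)): drop {open(d_hall_lab)}, keep {have(k1), key_at(k3,office), locked(d_office_lab)}, require {have(k4), locked(d_hall_lab)}
    → {have(k1), have(k4), key_at(k3,office), locked(d_hall_lab), locked(d_office_lab)}
  through step 1 (grab(k1)): drop {have(k1)}, keep {have(k4), key_at(k3,office), locked(d_hall_lab), locked(d_office_lab)}, require {at(office), key_at(k1,office)}
    → {at(office), have(k4), key_at(k1,office), key_at(k3,office), locked(d_hall_lab), locked(d_office_lab)}

== RESULT ==
["at(office)", "have(k4)", "key_at(k1,office)", "key_at(k3,office)", "locked(d_hall_lab)", "locked(d_office_lab)"]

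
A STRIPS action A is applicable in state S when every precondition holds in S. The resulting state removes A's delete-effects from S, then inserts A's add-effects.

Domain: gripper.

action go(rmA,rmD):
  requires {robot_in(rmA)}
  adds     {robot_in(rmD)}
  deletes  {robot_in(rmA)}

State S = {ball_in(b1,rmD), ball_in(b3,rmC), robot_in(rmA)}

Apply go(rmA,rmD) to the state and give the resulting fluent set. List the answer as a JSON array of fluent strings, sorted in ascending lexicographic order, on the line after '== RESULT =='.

Compute (S \ del) ∪ add:
  pre ⊆ S: {robot_in(rmA)} ⊆ S  — applicable
  S \ del = {ball_in(b1,rmD), ball_in(b3,rmC)}
  ∪ add   = {ball_in(b1,rmD), ball_in(b3,rmC), robot_in(rmD)}

== RESULT ==
["ball_in(b1,rmD)", "ball_in(b3,rmC)", "robot_in(rmD)"]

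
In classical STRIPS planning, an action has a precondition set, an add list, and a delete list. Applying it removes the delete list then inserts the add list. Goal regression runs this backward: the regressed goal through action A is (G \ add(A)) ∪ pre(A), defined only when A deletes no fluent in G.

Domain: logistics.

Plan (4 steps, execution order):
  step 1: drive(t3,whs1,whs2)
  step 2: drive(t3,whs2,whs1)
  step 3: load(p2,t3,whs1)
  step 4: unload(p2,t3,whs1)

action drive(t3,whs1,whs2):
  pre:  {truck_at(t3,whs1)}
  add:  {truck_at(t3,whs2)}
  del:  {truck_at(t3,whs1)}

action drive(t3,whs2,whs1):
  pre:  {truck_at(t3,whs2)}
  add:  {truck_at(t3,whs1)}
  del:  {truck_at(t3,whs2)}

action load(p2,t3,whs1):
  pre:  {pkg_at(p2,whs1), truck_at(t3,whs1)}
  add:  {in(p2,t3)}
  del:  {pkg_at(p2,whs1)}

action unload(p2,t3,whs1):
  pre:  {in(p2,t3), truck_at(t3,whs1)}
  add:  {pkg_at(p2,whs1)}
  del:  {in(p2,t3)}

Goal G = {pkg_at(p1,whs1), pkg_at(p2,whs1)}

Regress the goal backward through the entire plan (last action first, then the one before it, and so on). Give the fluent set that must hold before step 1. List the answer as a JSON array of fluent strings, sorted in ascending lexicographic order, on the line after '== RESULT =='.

Regress step by step:
  through step 4 (unload(p2,t3,whs1)): drop {pkg_at(p2,whs1)}, keep {pkg_at(p1,whs1)}, require {in(p2,t3), truck_at(t3,whs1)}
    → {in(p2,t3), pkg_at(p1,whs1), truck_at(t3,whs1)}
  through step 3 (load(p2,t3,whs1)): drop {in(p2,t3)}, keep {pkg_at(p1,whs1), truck_at(t3,whs1)}, require {pkg_at(p2,whs1), truck_at(t3,whs1)}
    → {pkg_at(p1,whs1), pkg_at(p2,whs1), truck_at(t3,whs1)}
  through step 2 (drive(t3,whs2,whs1)): drop {truck_at(t3,whs1)}, keep {pkg_at(p1,whs1), pkg_at(p2,whs1)}, require {truck_at(t3,whs2)}
    → {pkg_at(p1,whs1), pkg_at(p2,whs1), truck_at(t3,whs2)}
  through step 1 (drive(t3,whs1,whs2)): drop {truck_at(t3,whs2)}, keep {pkg_at(p1,whs1), pkg_at(p2,whs1)}, require {truck_at(t3,whs1)}
    → {pkg_at(p1,whs1), pkg_at(p2,whs1), truck_at(t3,whs1)}

== RESULT ==
["pkg_at(p1,whs1)", "pkg_at(p2,whs1)", "truck_at(t3,whs1)"]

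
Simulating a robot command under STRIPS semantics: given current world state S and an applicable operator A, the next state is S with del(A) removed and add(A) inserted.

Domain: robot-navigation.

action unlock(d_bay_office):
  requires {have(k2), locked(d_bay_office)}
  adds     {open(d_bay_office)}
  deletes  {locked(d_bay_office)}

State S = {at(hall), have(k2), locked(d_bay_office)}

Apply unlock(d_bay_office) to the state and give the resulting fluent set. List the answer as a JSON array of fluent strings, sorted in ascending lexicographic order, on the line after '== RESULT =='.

Progress:
  pre ⊆ S: {have(k2), locked(d_bay_office)} ⊆ S  — applicable
  S \ del = {at(hall), have(k2)}
  ∪ add   = {at(hall), have(k2), open(d_bay_office)}

== RESULT ==
["at(hall)", "have(k2)", "open(d_bay_office)"]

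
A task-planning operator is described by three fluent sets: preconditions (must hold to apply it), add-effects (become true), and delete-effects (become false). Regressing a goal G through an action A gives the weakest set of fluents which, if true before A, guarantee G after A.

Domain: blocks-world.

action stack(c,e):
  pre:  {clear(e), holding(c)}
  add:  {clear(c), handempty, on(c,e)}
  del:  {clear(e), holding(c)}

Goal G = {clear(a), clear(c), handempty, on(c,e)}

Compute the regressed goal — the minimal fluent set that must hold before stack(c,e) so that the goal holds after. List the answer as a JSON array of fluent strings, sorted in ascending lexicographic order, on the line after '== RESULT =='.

Regress:
  G ∩ del = {}  (empty — regression defined)
  G \ add = {clear(a), clear(c), handempty, on(c,e)} \ {clear(c), handempty, on(c,e)} = {clear(a)}
  ∪ pre   = {clear(a)} ∪ {clear(e), holding(c)}
          = {clear(a), clear(e), holding(c)}

== RESULT ==
["clear(a)", "clear(e)", "holding(c)"]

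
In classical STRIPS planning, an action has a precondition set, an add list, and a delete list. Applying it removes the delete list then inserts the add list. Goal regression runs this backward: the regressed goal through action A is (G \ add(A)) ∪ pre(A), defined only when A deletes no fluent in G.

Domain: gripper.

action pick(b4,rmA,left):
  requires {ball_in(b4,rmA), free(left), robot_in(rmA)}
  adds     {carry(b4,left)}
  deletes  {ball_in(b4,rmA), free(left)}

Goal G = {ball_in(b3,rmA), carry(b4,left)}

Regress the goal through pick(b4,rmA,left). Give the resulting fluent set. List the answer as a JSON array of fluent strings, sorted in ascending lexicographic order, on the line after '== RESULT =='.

Compute (G \ add) ∪ pre:
  G ∩ del = {}  (empty — regression defined)
  G \ add = {ball_in(b3,rmA), carry(b4,left)} \ {carry(b4,left)} = {ball_in(b3,rmA)}
  ∪ pre   = {ball_in(b3,rmA)} ∪ {ball_in(b4,rmA), free(left), robot_in(rmA)}
          = {ball_in(b3,rmA), ball_in(b4,rmA), free(left), robot_in(rmA)}

== RESULT ==
["ball_in(b3,rmA)", "ball_in(b4,rmA)", "free(left)", "robot_in(rmA)"]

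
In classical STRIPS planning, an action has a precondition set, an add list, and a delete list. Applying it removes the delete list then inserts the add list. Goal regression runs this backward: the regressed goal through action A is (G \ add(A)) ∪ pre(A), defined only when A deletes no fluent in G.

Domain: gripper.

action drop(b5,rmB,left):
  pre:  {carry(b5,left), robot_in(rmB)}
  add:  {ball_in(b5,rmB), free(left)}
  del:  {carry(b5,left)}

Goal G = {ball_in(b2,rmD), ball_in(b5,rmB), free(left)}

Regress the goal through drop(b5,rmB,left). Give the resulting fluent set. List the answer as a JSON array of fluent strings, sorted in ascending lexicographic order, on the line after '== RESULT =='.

Regress:
  G ∩ del = {}  (empty — regression defined)
  G \ add = {ball_in(b2,rmD), ball_in(b5,rmB), free(left)} \ {ball_in(b5,rmB), free(left)} = {ball_in(b2,rmD)}
  ∪ pre   = {ball_in(b2,rmD)} ∪ {carry(b5,left), robot_in(rmB)}
          = {ball_in(b2,rmD), carry(b5,left), robot_in(rmB)}

== RESULT ==
["ball_in(b2,rmD)", "carry(b5,left)", "robot_in(rmB)"]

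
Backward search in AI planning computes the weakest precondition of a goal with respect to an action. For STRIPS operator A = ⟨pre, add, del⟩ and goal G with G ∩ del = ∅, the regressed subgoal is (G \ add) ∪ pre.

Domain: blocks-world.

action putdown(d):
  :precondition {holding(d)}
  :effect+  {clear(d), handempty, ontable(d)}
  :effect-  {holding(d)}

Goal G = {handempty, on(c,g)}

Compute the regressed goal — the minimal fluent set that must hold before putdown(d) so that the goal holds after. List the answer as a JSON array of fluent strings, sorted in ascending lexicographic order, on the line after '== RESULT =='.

Regress:
  G ∩ del = {}  (empty — regression defined)
  G \ add = {handempty, on(c,g)} \ {clear(d), handempty, ontable(d)} = {on(c,g)}
  ∪ pre   = {on(c,g)} ∪ {holding(d)}
          = {holding(d), on(c,g)}

== RESULT ==
["holding(d)", "on(c,g)"]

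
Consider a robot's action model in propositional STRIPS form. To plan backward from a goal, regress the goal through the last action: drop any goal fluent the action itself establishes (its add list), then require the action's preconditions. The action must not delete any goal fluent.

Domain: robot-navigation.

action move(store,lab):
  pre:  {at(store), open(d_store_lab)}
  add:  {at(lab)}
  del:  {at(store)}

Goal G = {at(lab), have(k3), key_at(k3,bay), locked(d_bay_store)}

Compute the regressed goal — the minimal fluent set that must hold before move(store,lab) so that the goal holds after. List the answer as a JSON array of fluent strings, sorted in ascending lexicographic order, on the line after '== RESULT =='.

Compute (G \ add) ∪ pre:
  G ∩ del = {}  (empty — regression defined)
  G \ add = {at(lab), have(k3), key_at(k3,bay), locked(d_bay_store)} \ {at(lab)} = {have(k3), key_at(k3,bay), locked(d_bay_store)}
  ∪ pre   = {have(k3), key_at(k3,bay), locked(d_bay_store)} ∪ {at(store), open(d_store_lab)}
          = {at(store), have(k3), key_at(k3,bay), locked(d_bay_store), open(d_store_lab)}

== RESULT ==
["at(store)", "have(k3)", "key_at(k3,bay)", "locked(d_bay_store)", "open(d_store_lab)"]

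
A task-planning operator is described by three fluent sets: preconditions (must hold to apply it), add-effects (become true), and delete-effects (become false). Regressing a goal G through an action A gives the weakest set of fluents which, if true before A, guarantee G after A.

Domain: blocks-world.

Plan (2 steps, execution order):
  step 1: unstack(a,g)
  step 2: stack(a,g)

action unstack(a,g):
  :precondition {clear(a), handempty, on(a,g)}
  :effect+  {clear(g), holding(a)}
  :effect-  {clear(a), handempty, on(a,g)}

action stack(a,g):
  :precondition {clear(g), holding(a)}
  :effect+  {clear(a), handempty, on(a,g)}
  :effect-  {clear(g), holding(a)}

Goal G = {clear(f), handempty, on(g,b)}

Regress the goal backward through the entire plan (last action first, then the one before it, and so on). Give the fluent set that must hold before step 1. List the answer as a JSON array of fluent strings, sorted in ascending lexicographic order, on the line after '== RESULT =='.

Work backward from the goal:
  through step 2 (stack(a,g)): drop {handempty}, keep {clear(f), on(g,b)}, require {clear(g), holding(a)}
    → {clear(f), clear(g), holding(a), on(g,b)}
  through step 1 (unstack(a,g)): drop {clear(g), holding(a)}, keep {clear(f), on(g,b)}, require {clear(a), handempty, on(a,g)}
    → {clear(a), clear(f), handempty, on(a,g), on(g,b)}

== RESULT ==
["clear(a)", "clear(f)", "handempty", "on(a,g)", "on(g,b)"]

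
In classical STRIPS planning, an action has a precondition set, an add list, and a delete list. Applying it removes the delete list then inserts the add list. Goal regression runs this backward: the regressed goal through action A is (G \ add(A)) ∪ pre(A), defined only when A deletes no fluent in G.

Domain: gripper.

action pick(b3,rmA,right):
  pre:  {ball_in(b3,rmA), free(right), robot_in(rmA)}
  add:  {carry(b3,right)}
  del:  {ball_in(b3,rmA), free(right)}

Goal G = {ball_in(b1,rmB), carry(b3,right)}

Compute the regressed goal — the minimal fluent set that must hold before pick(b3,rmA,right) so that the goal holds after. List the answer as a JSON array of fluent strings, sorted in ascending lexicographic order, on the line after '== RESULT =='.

Regress:
  G ∩ del = {}  (empty — regression defined)
  G \ add = {ball_in(b1,rmB), carry(b3,right)} \ {carry(b3,right)} = {ball_in(b1,rmB)}
  ∪ pre   = {ball_in(b1,rmB)} ∪ {ball_in(b3,rmA), free(right), robot_in(rmA)}
          = {ball_in(b1,rmB), ball_in(b3,rmA), free(right), robot_in(rmA)}

== RESULT ==
["ball_in(b1,rmB)", "ball_in(b3,rmA)", "free(right)", "robot_in(rmA)"]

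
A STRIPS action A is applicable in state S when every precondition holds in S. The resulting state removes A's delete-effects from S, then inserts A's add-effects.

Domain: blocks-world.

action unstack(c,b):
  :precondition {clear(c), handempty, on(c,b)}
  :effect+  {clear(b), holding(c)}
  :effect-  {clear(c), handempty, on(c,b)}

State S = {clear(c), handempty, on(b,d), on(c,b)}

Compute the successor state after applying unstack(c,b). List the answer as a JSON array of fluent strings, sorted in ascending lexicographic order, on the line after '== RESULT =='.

Progress:
  pre ⊆ S: {clear(c), handempty, on(c,b)} ⊆ S  — applicable
  S \ del = {on(b,d)}
  ∪ add   = {clear(b), holding(c), on(b,d)}

== RESULT ==
["clear(b)", "holding(c)", "on(b,d)"]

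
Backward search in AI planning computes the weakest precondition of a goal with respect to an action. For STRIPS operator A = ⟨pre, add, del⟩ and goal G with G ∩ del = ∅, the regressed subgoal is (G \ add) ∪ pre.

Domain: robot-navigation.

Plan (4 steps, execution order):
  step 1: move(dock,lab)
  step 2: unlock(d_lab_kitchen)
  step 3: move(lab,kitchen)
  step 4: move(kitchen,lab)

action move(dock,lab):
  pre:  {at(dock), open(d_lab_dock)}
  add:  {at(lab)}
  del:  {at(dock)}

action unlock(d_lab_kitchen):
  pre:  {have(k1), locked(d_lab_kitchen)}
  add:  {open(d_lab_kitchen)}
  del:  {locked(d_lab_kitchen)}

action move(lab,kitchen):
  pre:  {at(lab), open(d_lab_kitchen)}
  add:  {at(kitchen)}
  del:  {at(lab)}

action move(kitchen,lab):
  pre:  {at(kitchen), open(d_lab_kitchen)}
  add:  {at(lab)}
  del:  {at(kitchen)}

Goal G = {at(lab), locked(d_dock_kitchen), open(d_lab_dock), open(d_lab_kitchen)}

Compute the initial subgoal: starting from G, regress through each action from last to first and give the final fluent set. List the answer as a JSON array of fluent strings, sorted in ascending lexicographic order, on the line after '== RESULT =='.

Work backward from the goal:
  through step 4 (move(kitchen,lab)): drop {at(lab)}, keep {locked(d_dock_kitchen), open(d_lab_dock), open(d_lab_kitchen)}, require {at(kitchen), open(d_lab_kitchen)}
    → {at(kitchen), locked(d_dock_kitchen), open(d_lab_dock), open(d_lab_kitchen)}
  through step 3 (move(lab,kitchen)): drop {at(kitchen)}, keep {locked(d_dock_kitchen), open(d_lab_dock), open(d_lab_kitchen)}, require {at(lab), open(d_lab_kitchen)}
    → {at(lab), locked(d_dock_kitchen), open(d_lab_dock), open(d_lab_kitchen)}
  through step 2 (unlock(d_lab_kitchen)): drop {open(d_lab_kitchen)}, keep {at(lab), locked(d_dock_kitchen), open(d_lab_dock)}, require {have(k1), locked(d_lab_kitchen)}
    → {at(lab), have(k1), locked(d_dock_kitchen), locked(d_lab_kitchen), open(d_lab_dock)}
  through step 1 (move(dock,lab)): drop {at(lab)}, keep {have(k1), locked(d_dock_kitchen), locked(d_lab_kitchen), open(d_lab_dock)}, require {at(dock), open(d_lab_dock)}
    → {at(dock), have(k1), locked(d_dock_kitchen), locked(d_lab_kitchen), open(d_lab_dock)}

== RESULT ==
["at(dock)", "have(k1)", "locked(d_dock_kitchen)", "locked(d_lab_kitchen)", "open(d_lab_dock)"]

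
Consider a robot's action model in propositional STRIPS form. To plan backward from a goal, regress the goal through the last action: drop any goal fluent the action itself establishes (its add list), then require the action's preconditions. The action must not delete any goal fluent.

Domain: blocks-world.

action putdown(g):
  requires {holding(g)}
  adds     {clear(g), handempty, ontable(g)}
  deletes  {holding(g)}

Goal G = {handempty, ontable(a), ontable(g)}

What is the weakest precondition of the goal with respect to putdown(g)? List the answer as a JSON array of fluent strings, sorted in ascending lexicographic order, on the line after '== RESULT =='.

Regress:
  G ∩ del = {}  (empty — regression defined)
  G \ add = {handempty, ontable(a), ontable(g)} \ {clear(g), handempty, ontable(g)} = {ontable(a)}
  ∪ pre   = {ontable(a)} ∪ {holding(g)}
          = {holding(g), ontable(a)}

== RESULT ==
["holding(g)", "ontable(a)"]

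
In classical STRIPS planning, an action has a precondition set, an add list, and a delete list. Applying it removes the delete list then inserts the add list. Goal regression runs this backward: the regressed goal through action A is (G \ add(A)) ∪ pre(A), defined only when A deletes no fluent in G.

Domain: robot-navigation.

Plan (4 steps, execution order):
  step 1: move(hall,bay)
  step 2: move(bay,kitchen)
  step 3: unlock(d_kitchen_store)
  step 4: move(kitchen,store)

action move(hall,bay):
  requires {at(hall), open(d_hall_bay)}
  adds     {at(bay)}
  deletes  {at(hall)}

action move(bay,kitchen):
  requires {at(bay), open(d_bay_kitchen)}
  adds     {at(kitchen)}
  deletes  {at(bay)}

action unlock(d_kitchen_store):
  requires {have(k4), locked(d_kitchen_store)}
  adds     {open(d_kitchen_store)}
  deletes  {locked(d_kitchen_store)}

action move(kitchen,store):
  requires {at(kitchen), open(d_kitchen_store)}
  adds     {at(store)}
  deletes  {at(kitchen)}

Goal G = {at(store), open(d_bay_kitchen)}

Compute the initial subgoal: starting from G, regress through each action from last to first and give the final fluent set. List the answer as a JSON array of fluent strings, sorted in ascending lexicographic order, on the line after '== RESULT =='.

Work backward from the goal:
  through step 4 (move(kitchen,store)): drop {at(store)}, keep {open(d_bay_kitchen)}, require {at(kitchen), open(d_kitchen_store)}
    → {at(kitchen), open(d_bay_kitchen), open(d_kitchen_store)}
  through step 3 (unlock(d_kitchen_store)): drop {open(d_kitchen_store)}, keep {at(kitchen), open(d_bay_kitchen)}, require {have(k4), locked(d_kitchen_store)}
    → {at(kitchen), have(k4), locked(d_kitchen_store), open(d_bay_kitchen)}
  through step 2 (move(bay,kitchen)): drop {at(kitchen)}, keep {have(k4), locked(d_kitchen_store), open(d_bay_kitchen)}, require {at(bay), open(d_bay_kitchen)}
    → {at(bay), have(k4), locked(d_kitchen_store), open(d_bay_kitchen)}
  through step 1 (move(hall,bay)): drop {at(bay)}, keep {have(k4), locked(d_kitchen_store), open(d_bay_kitchen)}, require {at(hall), open(d_hall_bay)}
    → {at(hall), have(k4), locked(d_kitchen_store), open(d_bay_kitchen), open(d_hall_bay)}

== RESULT ==
["at(hall)", "have(k4)", "locked(d_kitchen_store)", "open(d_bay_kitchen)", "open(d_hall_bay)"]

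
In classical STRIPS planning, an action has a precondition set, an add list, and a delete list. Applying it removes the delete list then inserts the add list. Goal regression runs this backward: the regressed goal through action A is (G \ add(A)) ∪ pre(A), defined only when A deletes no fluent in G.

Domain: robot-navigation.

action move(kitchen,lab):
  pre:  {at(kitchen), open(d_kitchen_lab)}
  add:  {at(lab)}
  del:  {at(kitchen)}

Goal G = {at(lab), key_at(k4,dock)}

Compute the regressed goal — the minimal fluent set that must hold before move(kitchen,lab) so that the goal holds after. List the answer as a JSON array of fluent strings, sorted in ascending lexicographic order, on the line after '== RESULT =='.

Regress:
  G ∩ del = {}  (empty — regression defined)
  G \ add = {at(lab), key_at(k4,dock)} \ {at(lab)} = {key_at(k4,dock)}
  ∪ pre   = {key_at(k4,dock)} ∪ {at(kitchen), open(d_kitchen_lab)}
          = {at(kitchen), key_at(k4,dock), open(d_kitchen_lab)}

== RESULT ==
["at(kitchen)", "key_at(k4,dock)", "open(d_kitchen_lab)"]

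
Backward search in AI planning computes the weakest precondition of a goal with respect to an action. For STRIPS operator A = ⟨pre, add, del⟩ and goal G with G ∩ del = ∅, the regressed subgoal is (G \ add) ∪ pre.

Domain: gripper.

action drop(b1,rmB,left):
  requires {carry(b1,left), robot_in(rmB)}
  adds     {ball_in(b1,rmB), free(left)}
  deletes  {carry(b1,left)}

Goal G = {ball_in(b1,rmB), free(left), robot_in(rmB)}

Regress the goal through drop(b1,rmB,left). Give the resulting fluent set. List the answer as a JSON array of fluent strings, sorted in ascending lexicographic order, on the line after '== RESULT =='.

Regress:
  G ∩ del = {}  (empty — regression defined)
  G \ add = {ball_in(b1,rmB), free(left), robot_in(rmB)} \ {ball_in(b1,rmB), free(left)} = {robot_in(rmB)}
  ∪ pre   = {robot_in(rmB)} ∪ {carry(b1,left), robot_in(rmB)}
          = {carry(b1,left), robot_in(rmB)}

== RESULT ==
["carry(b1,left)", "robot_in(rmB)"]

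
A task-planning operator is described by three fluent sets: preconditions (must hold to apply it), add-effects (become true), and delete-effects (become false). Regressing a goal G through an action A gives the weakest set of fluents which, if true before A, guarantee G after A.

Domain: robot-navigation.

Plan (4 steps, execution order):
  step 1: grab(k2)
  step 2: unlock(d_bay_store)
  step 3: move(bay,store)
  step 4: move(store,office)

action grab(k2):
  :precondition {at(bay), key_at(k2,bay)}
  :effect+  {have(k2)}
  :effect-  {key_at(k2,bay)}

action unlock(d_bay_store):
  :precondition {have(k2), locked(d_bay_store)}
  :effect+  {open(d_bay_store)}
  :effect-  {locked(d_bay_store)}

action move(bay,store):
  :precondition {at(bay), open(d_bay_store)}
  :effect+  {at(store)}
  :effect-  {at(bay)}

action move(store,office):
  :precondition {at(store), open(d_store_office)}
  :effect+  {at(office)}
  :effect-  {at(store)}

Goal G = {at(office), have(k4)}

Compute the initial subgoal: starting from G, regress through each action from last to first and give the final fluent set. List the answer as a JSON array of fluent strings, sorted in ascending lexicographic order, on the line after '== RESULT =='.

Regress step by step:
  through step 4 (move(store,office)): drop {at(office)}, keep {have(k4)}, require {at(store), open(d_store_office)}
    → {at(store), have(k4), open(d_store_office)}
  through step 3 (move(bay,store)): drop {at(store)}, keep {have(k4), open(d_store_office)}, require {at(bay), open(d_bay_store)}
    → {at(bay), have(k4), open(d_bay_store), open(d_store_office)}
  through step 2 (unlock(d_bay_store)): drop {open(d_bay_store)}, keep {at(bay), have(k4), open(d_store_office)}, require {have(k2), locked(d_bay_store)}
    → {at(bay), have(k2), have(k4), locked(d_bay_store), open(d_store_office)}
  through step 1 (grab(k2)): drop {have(k2)}, keep {at(bay), have(k4), locked(d_bay_store), open(d_store_office)}, require {at(bay), key_at(k2,bay)}
    → {at(bay), have(k4), key_at(k2,bay), locked(d_bay_store), open(d_store_office)}

== RESULT ==
["at(bay)", "have(k4)", "key_at(k2,bay)", "locked(d_bay_store)", "open(d_store_office)"]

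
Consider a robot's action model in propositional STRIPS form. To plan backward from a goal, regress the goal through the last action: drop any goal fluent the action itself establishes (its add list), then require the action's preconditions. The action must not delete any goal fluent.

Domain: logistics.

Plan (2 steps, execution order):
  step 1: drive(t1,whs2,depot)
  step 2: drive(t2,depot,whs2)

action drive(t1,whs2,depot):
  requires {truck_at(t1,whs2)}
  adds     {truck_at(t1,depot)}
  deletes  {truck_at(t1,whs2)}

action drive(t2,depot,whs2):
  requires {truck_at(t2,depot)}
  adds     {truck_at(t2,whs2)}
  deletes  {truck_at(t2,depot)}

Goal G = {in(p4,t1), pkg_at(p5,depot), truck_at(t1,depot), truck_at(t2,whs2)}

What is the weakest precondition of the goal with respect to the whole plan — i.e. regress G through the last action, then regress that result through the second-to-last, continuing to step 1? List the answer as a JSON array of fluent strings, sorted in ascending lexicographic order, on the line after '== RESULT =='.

Work backward from the goal:
  through step 2 (drive(t2,depot,whs2)): drop {truck_at(t2,whs2)}, keep {in(p4,t1), pkg_at(p5,depot), truck_at(t1,depot)}, require {truck_at(t2,depot)}
    → {in(p4,t1), pkg_at(p5,depot), truck_at(t1,depot), truck_at(t2,depot)}
  through step 1 (drive(t1,whs2,depot)): drop {truck_at(t1,depot)}, keep {in(p4,t1), pkg_at(p5,depot), truck_at(t2,depot)}, require {truck_at(t1,whs2)}
    → {in(p4,t1), pkg_at(p5,depot), truck_at(t1,whs2), truck_at(t2,depot)}

== RESULT ==
["in(p4,t1)", "pkg_at(p5,depot)", "truck_at(t1,whs2)", "truck_at(t2,depot)"]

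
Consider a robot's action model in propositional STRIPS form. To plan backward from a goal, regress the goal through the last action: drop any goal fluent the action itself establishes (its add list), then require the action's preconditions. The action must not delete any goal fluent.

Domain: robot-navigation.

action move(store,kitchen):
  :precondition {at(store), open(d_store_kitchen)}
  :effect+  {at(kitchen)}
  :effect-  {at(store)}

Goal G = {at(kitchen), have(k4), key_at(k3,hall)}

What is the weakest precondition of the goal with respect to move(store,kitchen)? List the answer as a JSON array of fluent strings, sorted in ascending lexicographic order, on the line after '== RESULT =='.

Compute (G \ add) ∪ pre:
  G ∩ del = {}  (empty — regression defined)
  G \ add = {at(kitchen), have(k4), key_at(k3,hall)} \ {at(kitchen)} = {have(k4), key_at(k3,hall)}
  ∪ pre   = {have(k4), key_at(k3,hall)} ∪ {at(store), open(d_store_kitchen)}
          = {at(store), have(k4), key_at(k3,hall), open(d_store_kitchen)}

== RESULT ==
["at(store)", "have(k4)", "key_at(k3,hall)", "open(d_store_kitchen)"]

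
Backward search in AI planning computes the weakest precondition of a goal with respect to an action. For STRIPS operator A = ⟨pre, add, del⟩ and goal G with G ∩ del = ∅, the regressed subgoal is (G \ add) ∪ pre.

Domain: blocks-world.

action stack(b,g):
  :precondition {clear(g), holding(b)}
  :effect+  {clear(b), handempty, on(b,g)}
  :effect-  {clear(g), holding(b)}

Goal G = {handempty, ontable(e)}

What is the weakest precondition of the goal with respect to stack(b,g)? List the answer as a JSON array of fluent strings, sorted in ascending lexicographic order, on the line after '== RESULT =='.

Compute (G \ add) ∪ pre:
  G ∩ del = {}  (empty — regression defined)
  G \ add = {handempty, ontable(e)} \ {clear(b), handempty, on(b,g)} = {ontable(e)}
  ∪ pre   = {ontable(e)} ∪ {clear(g), holding(b)}
          = {clear(g), holding(b), ontable(e)}

== RESULT ==
["clear(g)", "holding(b)", "ontable(e)"]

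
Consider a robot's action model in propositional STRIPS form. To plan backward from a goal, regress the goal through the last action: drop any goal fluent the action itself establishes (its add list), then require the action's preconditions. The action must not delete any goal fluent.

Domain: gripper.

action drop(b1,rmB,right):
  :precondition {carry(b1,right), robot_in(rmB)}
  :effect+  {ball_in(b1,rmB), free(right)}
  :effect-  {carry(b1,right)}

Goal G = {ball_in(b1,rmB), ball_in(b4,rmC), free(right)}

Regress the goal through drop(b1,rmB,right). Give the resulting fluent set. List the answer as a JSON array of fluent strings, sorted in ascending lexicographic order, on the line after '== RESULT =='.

Compute (G \ add) ∪ pre:
  G ∩ del = {}  (empty — regression defined)
  G \ add = {ball_in(b1,rmB), ball_in(b4,rmC), free(right)} \ {ball_in(b1,rmB), free(right)} = {ball_in(b4,rmC)}
  ∪ pre   = {ball_in(b4,rmC)} ∪ {carry(b1,right), robot_in(rmB)}
          = {ball_in(b4,rmC), carry(b1,right), robot_in(rmB)}

== RESULT ==
["ball_in(b4,rmC)", "carry(b1,right)", "robot_in(rmB)"]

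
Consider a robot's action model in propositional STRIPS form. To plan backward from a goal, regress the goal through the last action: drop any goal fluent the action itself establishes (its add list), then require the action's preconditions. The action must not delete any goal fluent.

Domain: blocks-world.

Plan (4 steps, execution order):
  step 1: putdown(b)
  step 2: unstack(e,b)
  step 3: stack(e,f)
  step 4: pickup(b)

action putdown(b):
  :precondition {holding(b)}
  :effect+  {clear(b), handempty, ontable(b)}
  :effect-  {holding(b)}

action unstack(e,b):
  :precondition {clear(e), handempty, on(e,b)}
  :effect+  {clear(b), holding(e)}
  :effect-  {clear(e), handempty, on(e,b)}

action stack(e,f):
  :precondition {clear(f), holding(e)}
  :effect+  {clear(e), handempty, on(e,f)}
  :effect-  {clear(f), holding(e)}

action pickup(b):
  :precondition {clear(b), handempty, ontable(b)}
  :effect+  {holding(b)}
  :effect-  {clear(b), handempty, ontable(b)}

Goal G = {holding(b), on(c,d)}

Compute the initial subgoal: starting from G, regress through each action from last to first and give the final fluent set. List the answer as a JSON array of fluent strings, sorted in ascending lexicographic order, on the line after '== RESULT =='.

Regress step by step:
  through step 4 (pickup(b)): drop {holding(b)}, keep {on(c,d)}, require {clear(b), handempty, ontable(b)}
    → {clear(b), handempty, on(c,d), ontable(b)}
  through step 3 (stack(e,f)): drop {handempty}, keep {clear(b), on(c,d), ontable(b)}, require {clear(f), holding(e)}
    → {clear(b), clear(f), holding(e), on(c,d), ontable(b)}
  through step 2 (unstack(e,b)): drop {clear(b), holding(e)}, keep {clear(f), on(c,d), ontable(b)}, require {clear(e), handempty, on(e,b)}
    → {clear(e), clear(f), handempty, on(c,d), on(e,b), ontable(b)}
  through step 1 (putdown(b)): drop {handempty, ontable(b)}, keep {clear(e), clear(f), on(c,d), on(e,b)}, require {holding(b)}
    → {clear(e), clear(f), holding(b), on(c,d), on(e,b)}

== RESULT ==
["clear(e)", "clear(f)", "holding(b)", "on(c,d)", "on(e,b)"]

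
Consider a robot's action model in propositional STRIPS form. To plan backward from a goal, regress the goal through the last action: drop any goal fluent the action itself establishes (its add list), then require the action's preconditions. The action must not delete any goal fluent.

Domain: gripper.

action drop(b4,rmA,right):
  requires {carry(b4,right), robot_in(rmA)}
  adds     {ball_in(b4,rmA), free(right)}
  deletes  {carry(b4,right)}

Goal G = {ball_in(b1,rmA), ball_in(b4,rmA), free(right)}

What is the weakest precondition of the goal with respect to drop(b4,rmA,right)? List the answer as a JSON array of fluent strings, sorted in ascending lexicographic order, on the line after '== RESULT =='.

Regress:
  G ∩ del = {}  (empty — regression defined)
  G \ add = {ball_in(b1,rmA), ball_in(b4,rmA), free(right)} \ {ball_in(b4,rmA), free(right)} = {ball_in(b1,rmA)}
  ∪ pre   = {ball_in(b1,rmA)} ∪ {carry(b4,right), robot_in(rmA)}
          = {ball_in(b1,rmA), carry(b4,right), robot_in(rmA)}

== RESULT ==
["ball_in(b1,rmA)", "carry(b4,right)", "robot_in(rmA)"]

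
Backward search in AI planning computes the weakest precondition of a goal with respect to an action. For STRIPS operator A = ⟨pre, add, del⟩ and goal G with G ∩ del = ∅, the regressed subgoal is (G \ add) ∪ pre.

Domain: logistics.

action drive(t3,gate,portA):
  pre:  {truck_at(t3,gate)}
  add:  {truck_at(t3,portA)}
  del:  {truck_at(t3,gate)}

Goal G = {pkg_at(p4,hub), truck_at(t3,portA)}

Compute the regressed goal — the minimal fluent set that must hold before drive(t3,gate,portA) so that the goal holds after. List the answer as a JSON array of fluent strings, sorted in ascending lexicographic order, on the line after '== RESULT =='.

Compute (G \ add) ∪ pre:
  G ∩ del = {}  (empty — regression defined)
  G \ add = {pkg_at(p4,hub), truck_at(t3,portA)} \ {truck_at(t3,portA)} = {pkg_at(p4,hub)}
  ∪ pre   = {pkg_at(p4,hub)} ∪ {truck_at(t3,gate)}
          = {pkg_at(p4,hub), truck_at(t3,gate)}

== RESULT ==
["pkg_at(p4,hub)", "truck_at(t3,gate)"]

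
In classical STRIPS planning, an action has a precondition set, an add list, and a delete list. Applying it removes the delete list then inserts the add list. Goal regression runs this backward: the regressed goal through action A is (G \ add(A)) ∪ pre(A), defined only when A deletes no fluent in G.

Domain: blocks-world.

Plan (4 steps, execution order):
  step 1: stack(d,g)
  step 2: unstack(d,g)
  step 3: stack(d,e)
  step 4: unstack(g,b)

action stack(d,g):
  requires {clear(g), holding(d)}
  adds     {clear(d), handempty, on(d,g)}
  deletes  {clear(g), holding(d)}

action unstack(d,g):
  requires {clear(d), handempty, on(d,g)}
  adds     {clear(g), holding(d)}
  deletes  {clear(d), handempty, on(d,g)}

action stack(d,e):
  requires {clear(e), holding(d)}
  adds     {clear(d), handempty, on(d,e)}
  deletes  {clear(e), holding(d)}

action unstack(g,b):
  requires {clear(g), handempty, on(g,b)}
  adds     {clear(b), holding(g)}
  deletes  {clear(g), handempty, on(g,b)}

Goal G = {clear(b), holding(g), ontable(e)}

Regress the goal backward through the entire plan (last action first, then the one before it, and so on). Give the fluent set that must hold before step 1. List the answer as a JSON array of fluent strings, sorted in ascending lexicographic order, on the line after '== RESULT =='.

Work backward from the goal:
  through step 4 (unstack(g,b)): drop {clear(b), holding(g)}, keep {ontable(e)}, require {clear(g), handempty, on(g,b)}
    → {clear(g), handempty, on(g,b), ontable(e)}
  through step 3 (stack(d,e)): drop {handempty}, keep {clear(g), on(g,b), ontable(e)}, require {clear(e), holding(d)}
    → {clear(e), clear(g), holding(d), on(g,b), ontable(e)}
  through step 2 (unstack(d,g)): drop {clear(g), holding(d)}, keep {clear(e), on(g,b), ontable(e)}, require {clear(d), handempty, on(d,g)}
    → {clear(d), clear(e), handempty, on(d,g), on(g,b), ontable(e)}
  through step 1 (stack(d,g)): drop {clear(d), handempty, on(d,g)}, keep {clear(e), on(g,b), ontable(e)}, require {clear(g), holding(d)}
    → {clear(e), clear(g), holding(d), on(g,b), ontable(e)}

== RESULT ==
["clear(e)", "clear(g)", "holding(d)", "on(g,b)", "ontable(e)"]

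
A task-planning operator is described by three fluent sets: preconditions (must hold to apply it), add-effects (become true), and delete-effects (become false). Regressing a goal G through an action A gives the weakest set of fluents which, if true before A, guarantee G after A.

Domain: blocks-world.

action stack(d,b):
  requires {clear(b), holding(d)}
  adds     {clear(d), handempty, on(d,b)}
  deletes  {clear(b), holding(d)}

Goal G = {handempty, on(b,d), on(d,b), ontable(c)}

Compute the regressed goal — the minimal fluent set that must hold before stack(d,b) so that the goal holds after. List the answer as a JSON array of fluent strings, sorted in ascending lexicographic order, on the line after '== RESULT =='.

Regress:
  G ∩ del = {}  (empty — regression defined)
  G \ add = {handempty, on(b,d), on(d,b), ontable(c)} \ {clear(d), handempty, on(d,b)} = {on(b,d), ontable(c)}
  ∪ pre   = {on(b,d), ontable(c)} ∪ {clear(b), holding(d)}
          = {clear(b), holding(d), on(b,d), ontable(c)}

== RESULT ==
["clear(b)", "holding(d)", "on(b,d)", "ontable(c)"]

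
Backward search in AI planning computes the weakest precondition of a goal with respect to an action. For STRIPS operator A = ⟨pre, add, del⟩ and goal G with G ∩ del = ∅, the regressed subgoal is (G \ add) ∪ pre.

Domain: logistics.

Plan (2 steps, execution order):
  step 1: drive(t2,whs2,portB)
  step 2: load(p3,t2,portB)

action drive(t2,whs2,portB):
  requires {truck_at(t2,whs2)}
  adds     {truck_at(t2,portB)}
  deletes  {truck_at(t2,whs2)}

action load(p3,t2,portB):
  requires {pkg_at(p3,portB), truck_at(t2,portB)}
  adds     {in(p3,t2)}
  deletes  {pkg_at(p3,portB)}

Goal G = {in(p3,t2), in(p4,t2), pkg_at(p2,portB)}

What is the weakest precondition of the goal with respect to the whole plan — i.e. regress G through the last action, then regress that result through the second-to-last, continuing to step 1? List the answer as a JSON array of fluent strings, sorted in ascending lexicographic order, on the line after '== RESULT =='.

Regress step by step:
  through step 2 (load(p3,t2,portB)): drop {in(p3,t2)}, keep {in(p4,t2), pkg_at(p2,portB)}, require {pkg_at(p3,portB), truck_at(t2,portB)}
    → {in(p4,t2), pkg_at(p2,portB), pkg_at(p3,portB), truck_at(t2,portB)}
  through step 1 (drive(t2,whs2,portB)): drop {truck_at(t2,portB)}, keep {in(p4,t2), pkg_at(p2,portB), pkg_at(p3,portB)}, require {truck_at(t2,whs2)}
    → {in(p4,t2), pkg_at(p2,portB), pkg_at(p3,portB), truck_at(t2,whs2)}

== RESULT ==
["in(p4,t2)", "pkg_at(p2,portB)", "pkg_at(p3,portB)", "truck_at(t2,whs2)"]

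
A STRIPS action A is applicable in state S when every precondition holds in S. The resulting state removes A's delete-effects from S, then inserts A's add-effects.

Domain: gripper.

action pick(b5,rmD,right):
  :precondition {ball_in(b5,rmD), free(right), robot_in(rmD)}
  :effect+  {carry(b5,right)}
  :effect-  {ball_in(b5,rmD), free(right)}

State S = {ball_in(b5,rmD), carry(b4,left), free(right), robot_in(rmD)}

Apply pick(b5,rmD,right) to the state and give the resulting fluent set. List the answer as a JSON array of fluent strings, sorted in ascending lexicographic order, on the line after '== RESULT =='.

Progress:
  pre ⊆ S: {ball_in(b5,rmD), free(right), robot_in(rmD)} ⊆ S  — applicable
  S \ del = {carry(b4,left), robot_in(rmD)}
  ∪ add   = {carry(b4,left), carry(b5,right), robot_in(rmD)}

== RESULT ==
["carry(b4,left)", "carry(b5,right)", "robot_in(rmD)"]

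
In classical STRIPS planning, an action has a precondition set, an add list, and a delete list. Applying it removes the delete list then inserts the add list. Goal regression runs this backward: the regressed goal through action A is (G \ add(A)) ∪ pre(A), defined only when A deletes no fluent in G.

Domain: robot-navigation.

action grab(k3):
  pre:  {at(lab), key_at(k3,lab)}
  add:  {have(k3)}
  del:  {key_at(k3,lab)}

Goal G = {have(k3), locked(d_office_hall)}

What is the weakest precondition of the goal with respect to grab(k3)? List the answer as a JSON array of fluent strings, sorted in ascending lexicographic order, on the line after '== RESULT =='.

Compute (G \ add) ∪ pre:
  G ∩ del = {}  (empty — regression defined)
  G \ add = {have(k3), locked(d_office_hall)} \ {have(k3)} = {locked(d_office_hall)}
  ∪ pre   = {locked(d_office_hall)} ∪ {at(lab), key_at(k3,lab)}
          = {at(lab), key_at(k3,lab), locked(d_office_hall)}

== RESULT ==
["at(lab)", "key_at(k3,lab)", "locked(d_office_hall)"]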